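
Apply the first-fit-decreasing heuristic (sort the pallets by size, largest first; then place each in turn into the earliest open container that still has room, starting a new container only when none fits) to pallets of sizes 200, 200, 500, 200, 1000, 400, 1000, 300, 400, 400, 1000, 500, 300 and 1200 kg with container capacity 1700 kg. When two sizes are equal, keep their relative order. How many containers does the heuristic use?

Sorted descending: 1200, 1000, 1000, 1000, 500, 500, 400, 400, 400, 300, 300, 200, 200, 200.
  1200 → container 1 (new)  [load 1200/1700]
  1000 → container 2 (new)  [load 1000/1700]
  1000 → container 3 (new)  [load 1000/1700]
  1000 → container 4 (new)  [load 1000/1700]
  500 → container 1  [load 1700/1700]
  500 → container 2  [load 1500/1700]
  400 → container 3  [load 1400/1700]
  400 → container 4  [load 1400/1700]
  400 → container 5 (new)  [load 400/1700]
  300 → container 3  [load 1700/1700]
  300 → container 4  [load 1700/1700]
  200 → container 2  [load 1700/1700]
  200 → container 5  [load 600/1700]
  200 → container 5  [load 800/1700]
5 containers opened.

5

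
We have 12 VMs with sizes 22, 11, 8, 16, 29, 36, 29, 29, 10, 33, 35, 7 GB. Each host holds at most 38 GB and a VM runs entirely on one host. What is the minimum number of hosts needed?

8

Total = 36 + 35 + 33 + 29 + 29 + 29 + 22 + 16 + 11 + 10 + 8 + 7 = 265 GB.
Lower bound: ⌈265/38⌉ = 7 hosts.
A packing using 8 hosts:
  host 1: 36 = 36
  host 2: 35 = 35
  host 3: 33 = 33
  host 4: 29 + 8 = 37
  host 5: 29 + 7 = 36
  host 6: 29 = 29
  host 7: 22 + 16 = 38
  host 8: 11 + 10 = 21
No arrangement into 7 hosts stays within capacity, so 8 is optimal.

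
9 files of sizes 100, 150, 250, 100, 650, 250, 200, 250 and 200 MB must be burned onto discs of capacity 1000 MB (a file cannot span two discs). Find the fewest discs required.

3

Total = 650 + 250 + 250 + 250 + 200 + 200 + 150 + 100 + 100 = 2150 MB.
Lower bound: ⌈2150/1000⌉ = 3 discs.
A packing using 3 discs:
  disc 1: 650 + 250 + 100 = 1000
  disc 2: 250 + 250 + 200 + 200 + 100 = 1000
  disc 3: 150 = 150
This matches the lower bound, so 3 is optimal.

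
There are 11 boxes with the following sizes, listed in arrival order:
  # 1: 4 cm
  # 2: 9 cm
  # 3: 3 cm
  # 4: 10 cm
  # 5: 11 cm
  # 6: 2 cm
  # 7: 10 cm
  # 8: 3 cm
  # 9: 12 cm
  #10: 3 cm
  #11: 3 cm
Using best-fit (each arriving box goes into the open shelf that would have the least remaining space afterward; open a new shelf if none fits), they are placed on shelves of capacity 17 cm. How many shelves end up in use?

  4 → shelf 1 (new)  [load 4/17]
  9 → shelf 1  [load 13/17]
  3 → shelf 1  [load 16/17]
  10 → shelf 2 (new)  [load 10/17]
  11 → shelf 3 (new)  [load 11/17]
  2 → shelf 3  [load 13/17]
  10 → shelf 4 (new)  [load 10/17]
  3 → shelf 3  [load 16/17]
  12 → shelf 5 (new)  [load 12/17]
  3 → shelf 5  [load 15/17]
  3 → shelf 2  [load 13/17]
5 shelves opened.

5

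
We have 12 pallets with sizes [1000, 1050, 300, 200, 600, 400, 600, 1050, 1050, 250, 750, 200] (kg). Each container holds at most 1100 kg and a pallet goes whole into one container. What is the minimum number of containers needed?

Total = 1050 + 1050 + 1050 + 1000 + 750 + 600 + 600 + 400 + 300 + 250 + 200 + 200 = 7450 kg.
Lower bound: ⌈7450/1100⌉ = 7 containers.
A packing using 8 containers:
  container 1: 1050 = 1050
  container 2: 1050 = 1050
  container 3: 1050 = 1050
  container 4: 1000 = 1000
  container 5: 750 + 300 = 1050
  container 6: 600 + 400 = 1000
  container 7: 600 + 250 + 200 = 1050
  container 8: 200 = 200
No arrangement into 7 containers stays within capacity, so 8 is optimal.

8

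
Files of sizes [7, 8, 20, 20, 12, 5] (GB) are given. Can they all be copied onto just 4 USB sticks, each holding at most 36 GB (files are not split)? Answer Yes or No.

Yes

A valid assignment using 3 USB sticks:
  USB stick 1: 20 + 12 = 32
  USB stick 2: 20 + 8 + 7 = 35
  USB stick 3: 5 = 5
That uses only 3 ≤ 4, so 4 USB sticks are enough.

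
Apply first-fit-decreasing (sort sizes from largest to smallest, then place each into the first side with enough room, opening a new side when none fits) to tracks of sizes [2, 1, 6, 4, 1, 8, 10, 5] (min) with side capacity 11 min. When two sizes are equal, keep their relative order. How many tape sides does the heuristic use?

4

Sorted descending: 10, 8, 6, 5, 4, 2, 1, 1.
  10 → side 1 (new)  [load 10/11]
  8 → side 2 (new)  [load 8/11]
  6 → side 3 (new)  [load 6/11]
  5 → side 3  [load 11/11]
  4 → side 4 (new)  [load 4/11]
  2 → side 2  [load 10/11]
  1 → side 1  [load 11/11]
  1 → side 2  [load 11/11]
4 tape sides opened.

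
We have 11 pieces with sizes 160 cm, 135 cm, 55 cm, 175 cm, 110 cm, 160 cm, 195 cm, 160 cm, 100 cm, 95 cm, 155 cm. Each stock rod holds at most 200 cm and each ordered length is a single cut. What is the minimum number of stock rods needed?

9

Total = 195 + 175 + 160 + 160 + 160 + 155 + 135 + 110 + 100 + 95 + 55 = 1500 cm.
Lower bound: ⌈1500/200⌉ = 8 stock rods.
A packing using 9 stock rods:
  stock rod 1: 195 = 195
  stock rod 2: 175 = 175
  stock rod 3: 160 = 160
  stock rod 4: 160 = 160
  stock rod 5: 160 = 160
  stock rod 6: 155 = 155
  stock rod 7: 135 + 55 = 190
  stock rod 8: 110 = 110
  stock rod 9: 100 + 95 = 195
No arrangement into 8 stock rods stays within capacity, so 9 is optimal.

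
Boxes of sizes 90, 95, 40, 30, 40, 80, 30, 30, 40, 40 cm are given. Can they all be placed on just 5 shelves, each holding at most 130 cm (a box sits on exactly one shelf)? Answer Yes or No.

A valid assignment using 5 shelves:
  shelf 1: 95 + 30 = 125
  shelf 2: 90 + 40 = 130
  shelf 3: 80 + 40 = 120
  shelf 4: 40 + 40 + 30 = 110
  shelf 5: 30 = 30
Every load is within 130 cm, so 5 shelves suffice.

Yes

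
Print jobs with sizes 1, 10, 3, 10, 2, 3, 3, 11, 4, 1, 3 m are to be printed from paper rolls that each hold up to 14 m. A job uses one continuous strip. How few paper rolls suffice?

Total = 11 + 10 + 10 + 4 + 3 + 3 + 3 + 3 + 2 + 1 + 1 = 51 m.
Lower bound: ⌈51/14⌉ = 4 paper rolls.
A packing using 4 paper rolls:
  roll 1: 11 + 3 = 14
  roll 2: 10 + 4 = 14
  roll 3: 10 + 3 + 1 = 14
  roll 4: 3 + 3 + 2 + 1 = 9
This matches the lower bound, so 4 is optimal.

4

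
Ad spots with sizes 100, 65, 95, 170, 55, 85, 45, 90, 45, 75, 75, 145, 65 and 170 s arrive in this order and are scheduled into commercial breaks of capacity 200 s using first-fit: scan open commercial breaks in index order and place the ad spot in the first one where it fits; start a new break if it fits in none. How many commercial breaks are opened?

  100 → break 1 (new)  [load 100/200]
  65 → break 1  [load 165/200]
  95 → break 2 (new)  [load 95/200]
  170 → break 3 (new)  [load 170/200]
  55 → break 2  [load 150/200]
  85 → break 4 (new)  [load 85/200]
  45 → break 2  [load 195/200]
  90 → break 4  [load 175/200]
  45 → break 5 (new)  [load 45/200]
  75 → break 5  [load 120/200]
  75 → break 5  [load 195/200]
  145 → break 6 (new)  [load 145/200]
  65 → break 7 (new)  [load 65/200]
  170 → break 8 (new)  [load 170/200]
8 commercial breaks opened.

8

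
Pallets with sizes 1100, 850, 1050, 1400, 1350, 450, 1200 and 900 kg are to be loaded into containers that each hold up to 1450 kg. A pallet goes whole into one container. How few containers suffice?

Total = 1400 + 1350 + 1200 + 1100 + 1050 + 900 + 850 + 450 = 8300 kg.
Lower bound: ⌈8300/1450⌉ = 6 containers.
Also, 7 pallets each exceed 725 kg, and no two of those can share a container, so at least 7 containers are needed.
A packing using 7 containers:
  container 1: 1400 = 1400
  container 2: 1350 = 1350
  container 3: 1200 = 1200
  container 4: 1100 = 1100
  container 5: 1050 = 1050
  container 6: 900 + 450 = 1350
  container 7: 850 = 850
This matches the lower bound, so 7 is optimal.

7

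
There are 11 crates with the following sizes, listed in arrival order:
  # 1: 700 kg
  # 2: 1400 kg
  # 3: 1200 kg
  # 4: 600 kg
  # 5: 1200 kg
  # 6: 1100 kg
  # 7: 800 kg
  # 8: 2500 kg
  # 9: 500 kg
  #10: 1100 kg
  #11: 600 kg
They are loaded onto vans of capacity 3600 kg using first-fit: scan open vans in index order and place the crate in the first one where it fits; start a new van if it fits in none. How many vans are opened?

  700 → van 1 (new)  [load 700/3600]
  1400 → van 1  [load 2100/3600]
  1200 → van 1  [load 3300/3600]
  600 → van 2 (new)  [load 600/3600]
  1200 → van 2  [load 1800/3600]
  1100 → van 2  [load 2900/3600]
  800 → van 3 (new)  [load 800/3600]
  2500 → van 3  [load 3300/3600]
  500 → van 2  [load 3400/3600]
  1100 → van 4 (new)  [load 1100/3600]
  600 → van 4  [load 1700/3600]
4 vans opened.

4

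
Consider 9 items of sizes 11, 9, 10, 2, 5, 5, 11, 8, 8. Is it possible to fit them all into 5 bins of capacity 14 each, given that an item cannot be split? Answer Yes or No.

No

Total = 69; ⌈69/14⌉ = 5.
6 items each exceed half the capacity and cannot share a bin, forcing at least 6 bins.
At least 6 bins are required, but only 5 are allowed.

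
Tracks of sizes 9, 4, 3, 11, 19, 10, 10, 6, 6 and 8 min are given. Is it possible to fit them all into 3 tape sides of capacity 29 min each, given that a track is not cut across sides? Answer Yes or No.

Yes

A valid assignment using 3 tape sides:
  side 1: 19 + 10 = 29
  side 2: 11 + 10 + 8 = 29
  side 3: 9 + 6 + 6 + 4 + 3 = 28
Every load is within 29 min, so 3 tape sides suffice.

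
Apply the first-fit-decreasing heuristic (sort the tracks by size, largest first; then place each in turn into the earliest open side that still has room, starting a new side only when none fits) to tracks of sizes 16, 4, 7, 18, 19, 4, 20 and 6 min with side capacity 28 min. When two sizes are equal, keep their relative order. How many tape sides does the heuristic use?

Sorted descending: 20, 19, 18, 16, 7, 6, 4, 4.
  20 → side 1 (new)  [load 20/28]
  19 → side 2 (new)  [load 19/28]
  18 → side 3 (new)  [load 18/28]
  16 → side 4 (new)  [load 16/28]
  7 → side 1  [load 27/28]
  6 → side 2  [load 25/28]
  4 → side 3  [load 22/28]
  4 → side 3  [load 26/28]
4 tape sides opened.

4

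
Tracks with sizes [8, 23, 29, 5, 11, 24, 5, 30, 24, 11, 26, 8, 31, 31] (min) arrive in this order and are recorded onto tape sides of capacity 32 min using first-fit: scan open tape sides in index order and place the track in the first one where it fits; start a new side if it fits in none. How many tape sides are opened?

  8 → side 1 (new)  [load 8/32]
  23 → side 1  [load 31/32]
  29 → side 2 (new)  [load 29/32]
  5 → side 3 (new)  [load 5/32]
  11 → side 3  [load 16/32]
  24 → side 4 (new)  [load 24/32]
  5 → side 3  [load 21/32]
  30 → side 5 (new)  [load 30/32]
  24 → side 6 (new)  [load 24/32]
  11 → side 3  [load 32/32]
  26 → side 7 (new)  [load 26/32]
  8 → side 4  [load 32/32]
  31 → side 8 (new)  [load 31/32]
  31 → side 9 (new)  [load 31/32]
9 tape sides opened.

9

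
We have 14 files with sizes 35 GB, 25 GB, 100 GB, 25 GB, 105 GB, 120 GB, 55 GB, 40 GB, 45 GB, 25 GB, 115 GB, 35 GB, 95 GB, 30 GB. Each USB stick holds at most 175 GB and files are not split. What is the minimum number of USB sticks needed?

5

Total = 120 + 115 + 105 + 100 + 95 + 55 + 45 + 40 + 35 + 35 + 30 + 25 + 25 + 25 = 850 GB.
Lower bound: ⌈850/175⌉ = 5 USB sticks.
A packing using 5 USB sticks:
  USB stick 1: 120 + 55 = 175
  USB stick 2: 115 + 45 = 160
  USB stick 3: 105 + 40 + 30 = 175
  USB stick 4: 100 + 35 + 35 = 170
  USB stick 5: 95 + 25 + 25 + 25 = 170
This matches the lower bound, so 5 is optimal.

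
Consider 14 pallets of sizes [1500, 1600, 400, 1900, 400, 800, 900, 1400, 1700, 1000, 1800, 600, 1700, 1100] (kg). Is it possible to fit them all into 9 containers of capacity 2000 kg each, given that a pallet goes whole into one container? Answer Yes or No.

Yes

A valid assignment using 9 containers:
  container 1: 1900 = 1900
  container 2: 1800 = 1800
  container 3: 1700 = 1700
  container 4: 1700 = 1700
  container 5: 1600 + 400 = 2000
  container 6: 1500 + 400 = 1900
  container 7: 1400 + 600 = 2000
  container 8: 1100 + 900 = 2000
  container 9: 1000 + 800 = 1800
Every load is within 2000 kg, so 9 containers suffice.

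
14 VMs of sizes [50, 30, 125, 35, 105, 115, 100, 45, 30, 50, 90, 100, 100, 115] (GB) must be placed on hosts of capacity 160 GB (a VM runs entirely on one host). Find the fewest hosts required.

8

Total = 125 + 115 + 115 + 105 + 100 + 100 + 100 + 90 + 50 + 50 + 45 + 35 + 30 + 30 = 1090 GB.
Lower bound: ⌈1090/160⌉ = 7 hosts.
Also, 8 VMs each exceed 80 GB, and no two of those can share a host, so at least 8 hosts are needed.
A packing using 8 hosts:
  host 1: 125 + 35 = 160
  host 2: 115 + 45 = 160
  host 3: 115 + 30 = 145
  host 4: 105 + 50 = 155
  host 5: 100 + 50 = 150
  host 6: 100 + 30 = 130
  host 7: 100 = 100
  host 8: 90 = 90
This matches the lower bound, so 8 is optimal.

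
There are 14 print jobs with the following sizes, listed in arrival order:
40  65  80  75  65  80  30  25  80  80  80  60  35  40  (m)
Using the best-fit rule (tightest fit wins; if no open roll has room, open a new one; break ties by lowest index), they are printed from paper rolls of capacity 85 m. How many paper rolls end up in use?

  40 → roll 1 (new)  [load 40/85]
  65 → roll 2 (new)  [load 65/85]
  80 → roll 3 (new)  [load 80/85]
  75 → roll 4 (new)  [load 75/85]
  65 → roll 5 (new)  [load 65/85]
  80 → roll 6 (new)  [load 80/85]
  30 → roll 1  [load 70/85]
  25 → roll 7 (new)  [load 25/85]
  80 → roll 8 (new)  [load 80/85]
  80 → roll 9 (new)  [load 80/85]
  80 → roll 10 (new)  [load 80/85]
  60 → roll 7  [load 85/85]
  35 → roll 11 (new)  [load 35/85]
  40 → roll 11  [load 75/85]
11 paper rolls opened.

11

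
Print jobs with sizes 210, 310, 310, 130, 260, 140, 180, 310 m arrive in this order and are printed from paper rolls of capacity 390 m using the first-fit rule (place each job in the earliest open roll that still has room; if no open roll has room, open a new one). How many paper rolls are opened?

6

  210 → roll 1 (new)  [load 210/390]
  310 → roll 2 (new)  [load 310/390]
  310 → roll 3 (new)  [load 310/390]
  130 → roll 1  [load 340/390]
  260 → roll 4 (new)  [load 260/390]
  140 → roll 5 (new)  [load 140/390]
  180 → roll 5  [load 320/390]
  310 → roll 6 (new)  [load 310/390]
6 paper rolls opened.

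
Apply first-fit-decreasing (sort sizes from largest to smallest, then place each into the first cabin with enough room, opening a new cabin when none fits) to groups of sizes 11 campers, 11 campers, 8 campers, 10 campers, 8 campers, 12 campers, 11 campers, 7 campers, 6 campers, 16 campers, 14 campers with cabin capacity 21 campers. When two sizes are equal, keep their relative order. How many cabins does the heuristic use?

Sorted descending: 16, 14, 12, 11, 11, 11, 10, 8, 8, 7, 6.
  16 → cabin 1 (new)  [load 16/21]
  14 → cabin 2 (new)  [load 14/21]
  12 → cabin 3 (new)  [load 12/21]
  11 → cabin 4 (new)  [load 11/21]
  11 → cabin 5 (new)  [load 11/21]
  11 → cabin 6 (new)  [load 11/21]
  10 → cabin 4  [load 21/21]
  8 → cabin 3  [load 20/21]
  8 → cabin 5  [load 19/21]
  7 → cabin 2  [load 21/21]
  6 → cabin 6  [load 17/21]
6 cabins opened.

6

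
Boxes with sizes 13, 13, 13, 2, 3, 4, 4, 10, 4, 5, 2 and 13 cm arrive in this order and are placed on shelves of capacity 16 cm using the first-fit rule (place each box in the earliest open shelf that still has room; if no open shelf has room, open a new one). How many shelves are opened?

6

  13 → shelf 1 (new)  [load 13/16]
  13 → shelf 2 (new)  [load 13/16]
  13 → shelf 3 (new)  [load 13/16]
  2 → shelf 1  [load 15/16]
  3 → shelf 2  [load 16/16]
  4 → shelf 4 (new)  [load 4/16]
  4 → shelf 4  [load 8/16]
  10 → shelf 5 (new)  [load 10/16]
  4 → shelf 4  [load 12/16]
  5 → shelf 5  [load 15/16]
  2 → shelf 3  [load 15/16]
  13 → shelf 6 (new)  [load 13/16]
6 shelves opened.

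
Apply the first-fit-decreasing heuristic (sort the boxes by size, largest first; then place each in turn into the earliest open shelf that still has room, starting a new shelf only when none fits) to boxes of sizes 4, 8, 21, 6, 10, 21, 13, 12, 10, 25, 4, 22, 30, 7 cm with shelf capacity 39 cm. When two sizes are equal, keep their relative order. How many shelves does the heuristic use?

Sorted descending: 30, 25, 22, 21, 21, 13, 12, 10, 10, 8, 7, 6, 4, 4.
  30 → shelf 1 (new)  [load 30/39]
  25 → shelf 2 (new)  [load 25/39]
  22 → shelf 3 (new)  [load 22/39]
  21 → shelf 4 (new)  [load 21/39]
  21 → shelf 5 (new)  [load 21/39]
  13 → shelf 2  [load 38/39]
  12 → shelf 3  [load 34/39]
  10 → shelf 4  [load 31/39]
  10 → shelf 5  [load 31/39]
  8 → shelf 1  [load 38/39]
  7 → shelf 4  [load 38/39]
  6 → shelf 5  [load 37/39]
  4 → shelf 3  [load 38/39]
  4 → shelf 6 (new)  [load 4/39]
6 shelves opened.

6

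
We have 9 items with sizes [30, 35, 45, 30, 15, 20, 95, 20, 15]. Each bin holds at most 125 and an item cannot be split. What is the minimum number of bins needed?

Total = 95 + 45 + 35 + 30 + 30 + 20 + 20 + 15 + 15 = 305.
Lower bound: ⌈305/125⌉ = 3 bins.
A packing using 3 bins:
  bin 1: 95 + 30 = 125
  bin 2: 45 + 35 + 30 + 15 = 125
  bin 3: 20 + 20 + 15 = 55
This matches the lower bound, so 3 is optimal.

3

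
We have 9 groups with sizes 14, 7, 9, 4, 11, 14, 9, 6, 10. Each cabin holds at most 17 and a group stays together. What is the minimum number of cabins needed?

6

Total = 14 + 14 + 11 + 10 + 9 + 9 + 7 + 6 + 4 = 84.
Lower bound: ⌈84/17⌉ = 5 cabins.
Also, 6 groups each exceed 17/2, and no two of those can share a cabin, so at least 6 cabins are needed.
A packing using 6 cabins:
  cabin 1: 14 = 14
  cabin 2: 14 = 14
  cabin 3: 11 + 6 = 17
  cabin 4: 10 + 7 = 17
  cabin 5: 9 + 4 = 13
  cabin 6: 9 = 9
This matches the lower bound, so 6 is optimal.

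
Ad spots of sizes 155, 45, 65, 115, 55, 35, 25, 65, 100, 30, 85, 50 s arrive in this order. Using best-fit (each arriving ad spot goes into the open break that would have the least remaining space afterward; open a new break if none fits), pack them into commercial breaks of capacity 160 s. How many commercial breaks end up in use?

6

  155 → break 1 (new)  [load 155/160]
  45 → break 2 (new)  [load 45/160]
  65 → break 2  [load 110/160]
  115 → break 3 (new)  [load 115/160]
  55 → break 4 (new)  [load 55/160]
  35 → break 3  [load 150/160]
  25 → break 2  [load 135/160]
  65 → break 4  [load 120/160]
  100 → break 5 (new)  [load 100/160]
  30 → break 4  [load 150/160]
  85 → break 6 (new)  [load 85/160]
  50 → break 5  [load 150/160]
6 commercial breaks opened.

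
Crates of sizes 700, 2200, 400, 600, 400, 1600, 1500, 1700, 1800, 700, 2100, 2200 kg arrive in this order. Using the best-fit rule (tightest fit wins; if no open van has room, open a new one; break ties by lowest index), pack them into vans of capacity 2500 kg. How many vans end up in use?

  700 → van 1 (new)  [load 700/2500]
  2200 → van 2 (new)  [load 2200/2500]
  400 → van 1  [load 1100/2500]
  600 → van 1  [load 1700/2500]
  400 → van 1  [load 2100/2500]
  1600 → van 3 (new)  [load 1600/2500]
  1500 → van 4 (new)  [load 1500/2500]
  1700 → van 5 (new)  [load 1700/2500]
  1800 → van 6 (new)  [load 1800/2500]
  700 → van 6  [load 2500/2500]
  2100 → van 7 (new)  [load 2100/2500]
  2200 → van 8 (new)  [load 2200/2500]
8 vans opened.

8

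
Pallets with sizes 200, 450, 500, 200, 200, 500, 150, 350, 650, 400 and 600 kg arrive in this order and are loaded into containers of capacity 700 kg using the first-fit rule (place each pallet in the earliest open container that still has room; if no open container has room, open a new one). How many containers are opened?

  200 → container 1 (new)  [load 200/700]
  450 → container 1  [load 650/700]
  500 → container 2 (new)  [load 500/700]
  200 → container 2  [load 700/700]
  200 → container 3 (new)  [load 200/700]
  500 → container 3  [load 700/700]
  150 → container 4 (new)  [load 150/700]
  350 → container 4  [load 500/700]
  650 → container 5 (new)  [load 650/700]
  400 → container 6 (new)  [load 400/700]
  600 → container 7 (new)  [load 600/700]
7 containers opened.

7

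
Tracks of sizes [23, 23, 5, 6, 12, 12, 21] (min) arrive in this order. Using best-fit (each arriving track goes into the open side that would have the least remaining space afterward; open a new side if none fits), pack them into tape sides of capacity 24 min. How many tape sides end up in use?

  23 → side 1 (new)  [load 23/24]
  23 → side 2 (new)  [load 23/24]
  5 → side 3 (new)  [load 5/24]
  6 → side 3  [load 11/24]
  12 → side 3  [load 23/24]
  12 → side 4 (new)  [load 12/24]
  21 → side 5 (new)  [load 21/24]
5 tape sides opened.

5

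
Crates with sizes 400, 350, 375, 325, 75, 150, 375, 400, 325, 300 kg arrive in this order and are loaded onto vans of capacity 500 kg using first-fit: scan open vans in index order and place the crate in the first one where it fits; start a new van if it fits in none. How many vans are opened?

  400 → van 1 (new)  [load 400/500]
  350 → van 2 (new)  [load 350/500]
  375 → van 3 (new)  [load 375/500]
  325 → van 4 (new)  [load 325/500]
  75 → van 1  [load 475/500]
  150 → van 2  [load 500/500]
  375 → van 5 (new)  [load 375/500]
  400 → van 6 (new)  [load 400/500]
  325 → van 7 (new)  [load 325/500]
  300 → van 8 (new)  [load 300/500]
8 vans opened.

8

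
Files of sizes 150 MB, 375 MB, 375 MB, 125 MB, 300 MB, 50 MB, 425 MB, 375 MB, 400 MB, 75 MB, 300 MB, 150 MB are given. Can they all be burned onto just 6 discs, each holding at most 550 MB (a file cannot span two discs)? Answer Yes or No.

No

Total = 3100 MB; ⌈3100/550⌉ = 6.
7 files each exceed half the capacity and cannot share a disc, forcing at least 7 discs.
At least 7 discs are required, but only 6 are allowed.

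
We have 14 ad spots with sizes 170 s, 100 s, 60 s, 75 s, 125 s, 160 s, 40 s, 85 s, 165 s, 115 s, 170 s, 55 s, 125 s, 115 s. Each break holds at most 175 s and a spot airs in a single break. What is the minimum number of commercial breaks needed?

10

Total = 170 + 170 + 165 + 160 + 125 + 125 + 115 + 115 + 100 + 85 + 75 + 60 + 55 + 40 = 1560 s.
Lower bound: ⌈1560/175⌉ = 9 commercial breaks.
A packing using 10 commercial breaks:
  break 1: 170 = 170
  break 2: 170 = 170
  break 3: 165 = 165
  break 4: 160 = 160
  break 5: 125 + 40 = 165
  break 6: 125 = 125
  break 7: 115 + 60 = 175
  break 8: 115 + 55 = 170
  break 9: 100 + 75 = 175
  break 10: 85 = 85
No arrangement into 9 commercial breaks stays within capacity, so 10 is optimal.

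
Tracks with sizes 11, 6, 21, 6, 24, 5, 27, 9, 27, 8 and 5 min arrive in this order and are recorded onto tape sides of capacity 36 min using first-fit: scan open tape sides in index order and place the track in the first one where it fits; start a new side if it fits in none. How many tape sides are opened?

5

  11 → side 1 (new)  [load 11/36]
  6 → side 1  [load 17/36]
  21 → side 2 (new)  [load 21/36]
  6 → side 1  [load 23/36]
  24 → side 3 (new)  [load 24/36]
  5 → side 1  [load 28/36]
  27 → side 4 (new)  [load 27/36]
  9 → side 2  [load 30/36]
  27 → side 5 (new)  [load 27/36]
  8 → side 1  [load 36/36]
  5 → side 2  [load 35/36]
5 tape sides opened.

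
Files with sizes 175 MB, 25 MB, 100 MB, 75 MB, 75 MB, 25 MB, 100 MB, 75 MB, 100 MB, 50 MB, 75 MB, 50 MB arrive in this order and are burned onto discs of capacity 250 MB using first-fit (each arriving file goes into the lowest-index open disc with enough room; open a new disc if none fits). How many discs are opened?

  175 → disc 1 (new)  [load 175/250]
  25 → disc 1  [load 200/250]
  100 → disc 2 (new)  [load 100/250]
  75 → disc 2  [load 175/250]
  75 → disc 2  [load 250/250]
  25 → disc 1  [load 225/250]
  100 → disc 3 (new)  [load 100/250]
  75 → disc 3  [load 175/250]
  100 → disc 4 (new)  [load 100/250]
  50 → disc 3  [load 225/250]
  75 → disc 4  [load 175/250]
  50 → disc 4  [load 225/250]
4 discs opened.

4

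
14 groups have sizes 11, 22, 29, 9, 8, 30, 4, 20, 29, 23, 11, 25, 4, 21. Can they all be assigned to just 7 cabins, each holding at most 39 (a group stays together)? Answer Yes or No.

Total = 246; ⌈246/39⌉ = 7.
8 groups each exceed half the capacity and cannot share a cabin, forcing at least 8 cabins.
At least 8 cabins are required, but only 7 are allowed.

No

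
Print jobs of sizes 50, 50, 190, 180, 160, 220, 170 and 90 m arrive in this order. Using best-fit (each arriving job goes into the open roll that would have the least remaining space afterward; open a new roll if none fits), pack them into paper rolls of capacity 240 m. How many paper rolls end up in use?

  50 → roll 1 (new)  [load 50/240]
  50 → roll 1  [load 100/240]
  190 → roll 2 (new)  [load 190/240]
  180 → roll 3 (new)  [load 180/240]
  160 → roll 4 (new)  [load 160/240]
  220 → roll 5 (new)  [load 220/240]
  170 → roll 6 (new)  [load 170/240]
  90 → roll 1  [load 190/240]
6 paper rolls opened.

6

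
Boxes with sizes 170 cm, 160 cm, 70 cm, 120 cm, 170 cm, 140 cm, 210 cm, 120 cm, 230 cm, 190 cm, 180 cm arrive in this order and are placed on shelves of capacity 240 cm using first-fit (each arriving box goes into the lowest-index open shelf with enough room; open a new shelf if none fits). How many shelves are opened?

  170 → shelf 1 (new)  [load 170/240]
  160 → shelf 2 (new)  [load 160/240]
  70 → shelf 1  [load 240/240]
  120 → shelf 3 (new)  [load 120/240]
  170 → shelf 4 (new)  [load 170/240]
  140 → shelf 5 (new)  [load 140/240]
  210 → shelf 6 (new)  [load 210/240]
  120 → shelf 3  [load 240/240]
  230 → shelf 7 (new)  [load 230/240]
  190 → shelf 8 (new)  [load 190/240]
  180 → shelf 9 (new)  [load 180/240]
9 shelves opened.

9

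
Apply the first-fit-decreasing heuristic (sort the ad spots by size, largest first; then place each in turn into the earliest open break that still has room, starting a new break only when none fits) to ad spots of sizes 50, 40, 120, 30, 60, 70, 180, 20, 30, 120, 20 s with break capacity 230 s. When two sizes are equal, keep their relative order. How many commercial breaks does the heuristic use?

4

Sorted descending: 180, 120, 120, 70, 60, 50, 40, 30, 30, 20, 20.
  180 → break 1 (new)  [load 180/230]
  120 → break 2 (new)  [load 120/230]
  120 → break 3 (new)  [load 120/230]
  70 → break 2  [load 190/230]
  60 → break 3  [load 180/230]
  50 → break 1  [load 230/230]
  40 → break 2  [load 230/230]
  30 → break 3  [load 210/230]
  30 → break 4 (new)  [load 30/230]
  20 → break 3  [load 230/230]
  20 → break 4  [load 50/230]
4 commercial breaks opened.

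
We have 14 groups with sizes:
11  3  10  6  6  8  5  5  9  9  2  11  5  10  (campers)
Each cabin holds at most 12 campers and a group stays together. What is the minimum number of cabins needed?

Total = 11 + 11 + 10 + 10 + 9 + 9 + 8 + 6 + 6 + 5 + 5 + 5 + 3 + 2 = 100 campers.
Lower bound: ⌈100/12⌉ = 9 cabins.
A packing using 10 cabins:
  cabin 1: 11 = 11
  cabin 2: 11 = 11
  cabin 3: 10 + 2 = 12
  cabin 4: 10 = 10
  cabin 5: 9 + 3 = 12
  cabin 6: 9 = 9
  cabin 7: 8 = 8
  cabin 8: 6 + 6 = 12
  cabin 9: 5 + 5 = 10
  cabin 10: 5 = 5
No arrangement into 9 cabins stays within capacity, so 10 is optimal.

10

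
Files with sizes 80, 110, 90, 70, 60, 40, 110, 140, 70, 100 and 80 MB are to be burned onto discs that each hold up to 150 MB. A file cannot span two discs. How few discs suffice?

7

Total = 140 + 110 + 110 + 100 + 90 + 80 + 80 + 70 + 70 + 60 + 40 = 950 MB.
Lower bound: ⌈950/150⌉ = 7 discs.
A packing using 7 discs:
  disc 1: 140 = 140
  disc 2: 110 + 40 = 150
  disc 3: 110 = 110
  disc 4: 100 = 100
  disc 5: 90 + 60 = 150
  disc 6: 80 + 70 = 150
  disc 7: 80 + 70 = 150
This matches the lower bound, so 7 is optimal.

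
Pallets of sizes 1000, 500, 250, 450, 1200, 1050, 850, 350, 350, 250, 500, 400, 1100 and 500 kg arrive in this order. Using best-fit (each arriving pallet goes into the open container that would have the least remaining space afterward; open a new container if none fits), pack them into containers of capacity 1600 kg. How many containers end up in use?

  1000 → container 1 (new)  [load 1000/1600]
  500 → container 1  [load 1500/1600]
  250 → container 2 (new)  [load 250/1600]
  450 → container 2  [load 700/1600]
  1200 → container 3 (new)  [load 1200/1600]
  1050 → container 4 (new)  [load 1050/1600]
  850 → container 2  [load 1550/1600]
  350 → container 3  [load 1550/1600]
  350 → container 4  [load 1400/1600]
  250 → container 5 (new)  [load 250/1600]
  500 → container 5  [load 750/1600]
  400 → container 5  [load 1150/1600]
  1100 → container 6 (new)  [load 1100/1600]
  500 → container 6  [load 1600/1600]
6 containers opened.

6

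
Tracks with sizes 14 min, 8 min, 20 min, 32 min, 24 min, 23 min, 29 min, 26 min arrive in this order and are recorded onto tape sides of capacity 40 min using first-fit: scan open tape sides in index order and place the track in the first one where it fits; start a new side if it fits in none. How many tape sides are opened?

7

  14 → side 1 (new)  [load 14/40]
  8 → side 1  [load 22/40]
  20 → side 2 (new)  [load 20/40]
  32 → side 3 (new)  [load 32/40]
  24 → side 4 (new)  [load 24/40]
  23 → side 5 (new)  [load 23/40]
  29 → side 6 (new)  [load 29/40]
  26 → side 7 (new)  [load 26/40]
7 tape sides opened.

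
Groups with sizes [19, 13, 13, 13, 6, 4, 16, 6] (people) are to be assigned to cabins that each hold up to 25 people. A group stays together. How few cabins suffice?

5

Total = 19 + 16 + 13 + 13 + 13 + 6 + 6 + 4 = 90 people.
Lower bound: ⌈90/25⌉ = 4 cabins.
Also, 5 groups each exceed 25/2 people, and no two of those can share a cabin, so at least 5 cabins are needed.
A packing using 5 cabins:
  cabin 1: 19 + 6 = 25
  cabin 2: 16 + 6 = 22
  cabin 3: 13 + 4 = 17
  cabin 4: 13 = 13
  cabin 5: 13 = 13
This matches the lower bound, so 5 is optimal.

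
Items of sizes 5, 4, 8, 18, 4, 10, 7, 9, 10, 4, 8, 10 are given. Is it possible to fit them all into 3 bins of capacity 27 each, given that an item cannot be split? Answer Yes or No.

Total = 97; ⌈97/27⌉ = 4.
At least 4 bins are required, but only 3 are allowed.

No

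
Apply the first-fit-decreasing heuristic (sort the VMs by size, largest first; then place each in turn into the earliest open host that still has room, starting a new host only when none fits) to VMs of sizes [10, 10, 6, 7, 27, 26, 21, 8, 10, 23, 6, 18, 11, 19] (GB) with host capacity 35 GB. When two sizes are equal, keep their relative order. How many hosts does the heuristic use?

6

Sorted descending: 27, 26, 23, 21, 19, 18, 11, 10, 10, 10, 8, 7, 6, 6.
  27 → host 1 (new)  [load 27/35]
  26 → host 2 (new)  [load 26/35]
  23 → host 3 (new)  [load 23/35]
  21 → host 4 (new)  [load 21/35]
  19 → host 5 (new)  [load 19/35]
  18 → host 6 (new)  [load 18/35]
  11 → host 3  [load 34/35]
  10 → host 4  [load 31/35]
  10 → host 5  [load 29/35]
  10 → host 6  [load 28/35]
  8 → host 1  [load 35/35]
  7 → host 2  [load 33/35]
  6 → host 5  [load 35/35]
  6 → host 6  [load 34/35]
6 hosts opened.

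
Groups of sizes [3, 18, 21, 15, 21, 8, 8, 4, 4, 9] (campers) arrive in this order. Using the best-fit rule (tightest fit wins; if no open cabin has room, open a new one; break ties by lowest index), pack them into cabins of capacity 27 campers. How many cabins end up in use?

5

  3 → cabin 1 (new)  [load 3/27]
  18 → cabin 1  [load 21/27]
  21 → cabin 2 (new)  [load 21/27]
  15 → cabin 3 (new)  [load 15/27]
  21 → cabin 4 (new)  [load 21/27]
  8 → cabin 3  [load 23/27]
  8 → cabin 5 (new)  [load 8/27]
  4 → cabin 3  [load 27/27]
  4 → cabin 1  [load 25/27]
  9 → cabin 5  [load 17/27]
5 cabins opened.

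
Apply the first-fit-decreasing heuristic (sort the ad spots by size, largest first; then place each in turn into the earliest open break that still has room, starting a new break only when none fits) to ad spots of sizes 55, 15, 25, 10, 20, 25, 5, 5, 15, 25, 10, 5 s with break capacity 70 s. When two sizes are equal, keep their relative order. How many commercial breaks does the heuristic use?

4

Sorted descending: 55, 25, 25, 25, 20, 15, 15, 10, 10, 5, 5, 5.
  55 → break 1 (new)  [load 55/70]
  25 → break 2 (new)  [load 25/70]
  25 → break 2  [load 50/70]
  25 → break 3 (new)  [load 25/70]
  20 → break 2  [load 70/70]
  15 → break 1  [load 70/70]
  15 → break 3  [load 40/70]
  10 → break 3  [load 50/70]
  10 → break 3  [load 60/70]
  5 → break 3  [load 65/70]
  5 → break 3  [load 70/70]
  5 → break 4 (new)  [load 5/70]
4 commercial breaks opened.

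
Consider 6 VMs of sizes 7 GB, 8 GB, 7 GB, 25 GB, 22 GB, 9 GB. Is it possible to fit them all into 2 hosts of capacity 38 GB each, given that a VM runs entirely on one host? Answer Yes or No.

Total = 78 GB; ⌈78/38⌉ = 3.
At least 3 hosts are required, but only 2 are allowed.

No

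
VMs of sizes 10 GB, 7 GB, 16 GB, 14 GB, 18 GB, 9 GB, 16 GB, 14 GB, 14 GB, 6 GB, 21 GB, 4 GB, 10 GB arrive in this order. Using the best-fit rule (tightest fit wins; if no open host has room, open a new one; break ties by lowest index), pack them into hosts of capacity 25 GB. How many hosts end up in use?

8

  10 → host 1 (new)  [load 10/25]
  7 → host 1  [load 17/25]
  16 → host 2 (new)  [load 16/25]
  14 → host 3 (new)  [load 14/25]
  18 → host 4 (new)  [load 18/25]
  9 → host 2  [load 25/25]
  16 → host 5 (new)  [load 16/25]
  14 → host 6 (new)  [load 14/25]
  14 → host 7 (new)  [load 14/25]
  6 → host 4  [load 24/25]
  21 → host 8 (new)  [load 21/25]
  4 → host 8  [load 25/25]
  10 → host 3  [load 24/25]
8 hosts opened.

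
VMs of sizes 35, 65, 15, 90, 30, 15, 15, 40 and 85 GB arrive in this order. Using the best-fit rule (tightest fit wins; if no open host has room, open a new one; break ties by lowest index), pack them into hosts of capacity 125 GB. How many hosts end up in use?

  35 → host 1 (new)  [load 35/125]
  65 → host 1  [load 100/125]
  15 → host 1  [load 115/125]
  90 → host 2 (new)  [load 90/125]
  30 → host 2  [load 120/125]
  15 → host 3 (new)  [load 15/125]
  15 → host 3  [load 30/125]
  40 → host 3  [load 70/125]
  85 → host 4 (new)  [load 85/125]
4 hosts opened.

4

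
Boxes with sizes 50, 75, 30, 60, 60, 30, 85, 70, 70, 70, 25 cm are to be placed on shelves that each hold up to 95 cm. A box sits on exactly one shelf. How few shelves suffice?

Total = 85 + 75 + 70 + 70 + 70 + 60 + 60 + 50 + 30 + 30 + 25 = 625 cm.
Lower bound: ⌈625/95⌉ = 7 shelves.
Also, 8 boxes each exceed 95/2 cm, and no two of those can share a shelf, so at least 8 shelves are needed.
A packing using 8 shelves:
  shelf 1: 85 = 85
  shelf 2: 75 = 75
  shelf 3: 70 + 25 = 95
  shelf 4: 70 = 70
  shelf 5: 70 = 70
  shelf 6: 60 + 30 = 90
  shelf 7: 60 + 30 = 90
  shelf 8: 50 = 50
This matches the lower bound, so 8 is optimal.

8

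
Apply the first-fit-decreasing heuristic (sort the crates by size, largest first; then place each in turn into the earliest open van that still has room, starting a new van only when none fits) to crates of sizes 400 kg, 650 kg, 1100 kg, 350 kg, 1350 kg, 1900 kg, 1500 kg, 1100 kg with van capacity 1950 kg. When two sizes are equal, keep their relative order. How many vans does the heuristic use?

Sorted descending: 1900, 1500, 1350, 1100, 1100, 650, 400, 350.
  1900 → van 1 (new)  [load 1900/1950]
  1500 → van 2 (new)  [load 1500/1950]
  1350 → van 3 (new)  [load 1350/1950]
  1100 → van 4 (new)  [load 1100/1950]
  1100 → van 5 (new)  [load 1100/1950]
  650 → van 4  [load 1750/1950]
  400 → van 2  [load 1900/1950]
  350 → van 3  [load 1700/1950]
5 vans opened.

5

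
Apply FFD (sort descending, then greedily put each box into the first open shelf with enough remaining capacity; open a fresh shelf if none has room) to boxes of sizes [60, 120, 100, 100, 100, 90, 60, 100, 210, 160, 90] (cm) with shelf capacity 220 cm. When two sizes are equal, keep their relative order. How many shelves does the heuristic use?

Sorted descending: 210, 160, 120, 100, 100, 100, 100, 90, 90, 60, 60.
  210 → shelf 1 (new)  [load 210/220]
  160 → shelf 2 (new)  [load 160/220]
  120 → shelf 3 (new)  [load 120/220]
  100 → shelf 3  [load 220/220]
  100 → shelf 4 (new)  [load 100/220]
  100 → shelf 4  [load 200/220]
  100 → shelf 5 (new)  [load 100/220]
  90 → shelf 5  [load 190/220]
  90 → shelf 6 (new)  [load 90/220]
  60 → shelf 2  [load 220/220]
  60 → shelf 6  [load 150/220]
6 shelves opened.

6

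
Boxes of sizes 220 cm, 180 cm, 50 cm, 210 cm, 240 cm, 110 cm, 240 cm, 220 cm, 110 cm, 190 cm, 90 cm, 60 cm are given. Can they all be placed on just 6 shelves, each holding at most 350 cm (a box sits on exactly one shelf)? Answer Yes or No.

Total = 1920 cm; ⌈1920/350⌉ = 6.
7 boxes each exceed half the capacity and cannot share a shelf, forcing at least 7 shelves.
At least 7 shelves are required, but only 6 are allowed.

No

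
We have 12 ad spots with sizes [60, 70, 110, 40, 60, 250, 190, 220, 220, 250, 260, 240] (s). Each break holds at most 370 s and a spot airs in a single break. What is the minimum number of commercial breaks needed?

Total = 260 + 250 + 250 + 240 + 220 + 220 + 190 + 110 + 70 + 60 + 60 + 40 = 1970 s.
Lower bound: ⌈1970/370⌉ = 6 commercial breaks.
Also, 7 ad spots each exceed 185 s, and no two of those can share a break, so at least 7 commercial breaks are needed.
A packing using 7 commercial breaks:
  break 1: 260 + 110 = 370
  break 2: 250 + 70 + 40 = 360
  break 3: 250 + 60 + 60 = 370
  break 4: 240 = 240
  break 5: 220 = 220
  break 6: 220 = 220
  break 7: 190 = 190
This matches the lower bound, so 7 is optimal.

7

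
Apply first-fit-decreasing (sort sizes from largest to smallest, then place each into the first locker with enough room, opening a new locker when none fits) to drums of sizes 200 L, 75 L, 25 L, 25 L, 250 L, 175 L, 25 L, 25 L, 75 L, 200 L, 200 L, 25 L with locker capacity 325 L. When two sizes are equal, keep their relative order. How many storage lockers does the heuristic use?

Sorted descending: 250, 200, 200, 200, 175, 75, 75, 25, 25, 25, 25, 25.
  250 → locker 1 (new)  [load 250/325]
  200 → locker 2 (new)  [load 200/325]
  200 → locker 3 (new)  [load 200/325]
  200 → locker 4 (new)  [load 200/325]
  175 → locker 5 (new)  [load 175/325]
  75 → locker 1  [load 325/325]
  75 → locker 2  [load 275/325]
  25 → locker 2  [load 300/325]
  25 → locker 2  [load 325/325]
  25 → locker 3  [load 225/325]
  25 → locker 3  [load 250/325]
  25 → locker 3  [load 275/325]
5 storage lockers opened.

5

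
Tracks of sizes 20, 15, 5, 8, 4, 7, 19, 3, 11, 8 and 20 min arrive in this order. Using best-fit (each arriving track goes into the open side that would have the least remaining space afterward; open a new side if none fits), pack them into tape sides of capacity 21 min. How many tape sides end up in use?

  20 → side 1 (new)  [load 20/21]
  15 → side 2 (new)  [load 15/21]
  5 → side 2  [load 20/21]
  8 → side 3 (new)  [load 8/21]
  4 → side 3  [load 12/21]
  7 → side 3  [load 19/21]
  19 → side 4 (new)  [load 19/21]
  3 → side 5 (new)  [load 3/21]
  11 → side 5  [load 14/21]
  8 → side 6 (new)  [load 8/21]
  20 → side 7 (new)  [load 20/21]
7 tape sides opened.

7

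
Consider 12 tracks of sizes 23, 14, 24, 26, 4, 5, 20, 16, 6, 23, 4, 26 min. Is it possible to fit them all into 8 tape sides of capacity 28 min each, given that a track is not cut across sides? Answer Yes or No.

Yes

A valid assignment using 8 tape sides:
  side 1: 26 = 26
  side 2: 26 = 26
  side 3: 24 + 4 = 28
  side 4: 23 + 5 = 28
  side 5: 23 + 4 = 27
  side 6: 20 + 6 = 26
  side 7: 16 = 16
  side 8: 14 = 14
Every load is within 28 min, so 8 tape sides suffice.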